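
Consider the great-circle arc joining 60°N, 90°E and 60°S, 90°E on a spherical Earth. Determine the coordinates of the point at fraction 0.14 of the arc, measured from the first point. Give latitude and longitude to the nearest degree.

≈ 43°N, 90°E

Write both endpoints as unit vectors p₁, p₂ with components (cos φ cos λ, cos φ sin λ, sin φ).
The central angle between the endpoints is δ = arccos(p₁·p₂) ≈ 2.094 rad (120.0°).
Interpolate at f = 0.14 with slerp weights a = sin((1−f)δ)/sin δ ≈ 1.124, b = sin(fδ)/sin δ ≈ 0.334.
p = a·p₁ + b·p₂ ≈ (0.000, 0.729, 0.685); φ = arcsin(p_z) ≈ 43.20°, λ = atan2(p_y, p_x) ≈ 90.00°.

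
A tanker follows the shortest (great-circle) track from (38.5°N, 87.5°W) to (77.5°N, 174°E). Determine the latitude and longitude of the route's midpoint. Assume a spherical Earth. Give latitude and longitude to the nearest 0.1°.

≈ (64.0°N, 103.4°W)

From cos δ = sin φ₁ sin φ₂ + cos φ₁ cos φ₂ cos Δλ, the central angle is δ ≈ 0.949 rad (54.4°).
Interpolate at f = 1/2 with slerp weights a = sin((1−f)δ)/sin δ ≈ 0.562, b = sin(fδ)/sin δ ≈ 0.562.
p = a·p₁ + b·p₂ ≈ (-0.102, -0.427, 0.899); φ = arcsin(p_z) ≈ 63.98°, λ = atan2(p_y, p_x) ≈ -103.42°.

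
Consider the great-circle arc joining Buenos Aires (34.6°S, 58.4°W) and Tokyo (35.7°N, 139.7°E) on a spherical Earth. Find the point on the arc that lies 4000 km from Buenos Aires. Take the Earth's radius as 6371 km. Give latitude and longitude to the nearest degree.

≈ 22°S, 97°W

Convert each endpoint to a unit vector on the sphere (x = cos φ cos λ, y = cos φ sin λ, z = sin φ).
The central angle between the endpoints is δ = arccos(p₁·p₂) ≈ 2.883 rad (165.2°). The total great-circle distance is δ·R ≈ 2.883 × 6371 ≈ 18367 km, so the target fraction is f = 4000/18367 ≈ 0.218.
Interpolate at f ≈ 0.218 with slerp weights a = sin((1−f)δ)/sin δ ≈ 3.030, b = sin(fδ)/sin δ ≈ 2.297.
p = a·p₁ + b·p₂ ≈ (-0.116, -0.918, -0.380); φ = arcsin(p_z) ≈ -22.34°, λ = atan2(p_y, p_x) ≈ -97.19°.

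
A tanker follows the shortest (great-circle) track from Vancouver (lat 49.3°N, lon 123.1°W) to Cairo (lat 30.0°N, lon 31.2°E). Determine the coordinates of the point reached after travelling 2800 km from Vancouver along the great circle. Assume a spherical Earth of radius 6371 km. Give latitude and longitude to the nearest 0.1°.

Convert each endpoint to a unit vector on the sphere (x = cos φ cos λ, y = cos φ sin λ, z = sin φ).
The central angle between the endpoints is δ = arccos(p₁·p₂) ≈ 1.701 rad (97.5°). The total great-circle distance is δ·R ≈ 1.701 × 6371 ≈ 10837 km, so the target fraction is f = 2800/10837 ≈ 0.258.
Interpolate at f ≈ 0.258 with slerp weights a = sin((1−f)δ)/sin δ ≈ 0.961, b = sin(fδ)/sin δ ≈ 0.429.
p = a·p₁ + b·p₂ ≈ (-0.024, -0.332, 0.943); φ = arcsin(p_z) ≈ 70.54°, λ = atan2(p_y, p_x) ≈ -94.17°.

≈ lat 70.5°N, lon 94.2°W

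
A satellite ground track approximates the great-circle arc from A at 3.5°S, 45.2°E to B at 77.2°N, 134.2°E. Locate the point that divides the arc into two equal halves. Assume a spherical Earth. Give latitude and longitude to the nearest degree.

Write both endpoints as unit vectors p₁, p₂ with components (cos φ cos λ, cos φ sin λ, sin φ).
The central angle between the endpoints is δ = arccos(p₁·p₂) ≈ 1.626 rad (93.2°).
Interpolate at f = 1/2 with slerp weights a = sin((1−f)δ)/sin δ ≈ 0.728, b = sin(fδ)/sin δ ≈ 0.728.
p = a·p₁ + b·p₂ ≈ (0.399, 0.631, 0.665); φ = arcsin(p_z) ≈ 41.69°, λ = atan2(p_y, p_x) ≈ 57.67°.

≈ 42°N, 58°E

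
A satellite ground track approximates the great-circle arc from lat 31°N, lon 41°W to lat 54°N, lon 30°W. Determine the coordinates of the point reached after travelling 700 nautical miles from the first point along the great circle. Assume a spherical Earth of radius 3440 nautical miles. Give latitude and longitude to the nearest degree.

≈ lat 42°N, lon 37°W

Write both endpoints as unit vectors p₁, p₂ with components (cos φ cos λ, cos φ sin λ, sin φ).
The central angle between the endpoints is δ = arccos(p₁·p₂) ≈ 0.424 rad (24.3°). The total great-circle distance is δ·R ≈ 0.424 × 3440 ≈ 1460 nmi, so the target fraction is f = 700/1460 ≈ 0.479.
Interpolate at f ≈ 0.479 with slerp weights a = sin((1−f)δ)/sin δ ≈ 0.532, b = sin(fδ)/sin δ ≈ 0.491.
p = a·p₁ + b·p₂ ≈ (0.594, -0.444, 0.671); φ = arcsin(p_z) ≈ 42.15°, λ = atan2(p_y, p_x) ≈ -36.74°.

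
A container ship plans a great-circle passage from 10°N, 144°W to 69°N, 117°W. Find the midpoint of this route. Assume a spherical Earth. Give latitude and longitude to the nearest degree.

≈ 40°N, 137°W

Write both endpoints as unit vectors p₁, p₂ with components (cos φ cos λ, cos φ sin λ, sin φ).
The central angle between the endpoints is δ = arccos(p₁·p₂) ≈ 1.074 rad (61.5°).
Interpolate at f = 1/2 with slerp weights a = sin((1−f)δ)/sin δ ≈ 0.582, b = sin(fδ)/sin δ ≈ 0.582.
p = a·p₁ + b·p₂ ≈ (-0.558, -0.523, 0.644); φ = arcsin(p_z) ≈ 40.11°, λ = atan2(p_y, p_x) ≈ -136.89°.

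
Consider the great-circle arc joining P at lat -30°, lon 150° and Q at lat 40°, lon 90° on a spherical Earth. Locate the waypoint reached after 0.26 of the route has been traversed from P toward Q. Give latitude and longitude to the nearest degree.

Write both endpoints as unit vectors p₁, p₂ with components (cos φ cos λ, cos φ sin λ, sin φ).
The central angle between the endpoints is δ = arccos(p₁·p₂) ≈ 1.560 rad (89.4°).
Interpolate at f = 0.26 with slerp weights a = sin((1−f)δ)/sin δ ≈ 0.915, b = sin(fδ)/sin δ ≈ 0.395.
p = a·p₁ + b·p₂ ≈ (-0.686, 0.698, -0.204); φ = arcsin(p_z) ≈ -11.75°, λ = atan2(p_y, p_x) ≈ 134.49°.

≈ lat -12°, lon 134°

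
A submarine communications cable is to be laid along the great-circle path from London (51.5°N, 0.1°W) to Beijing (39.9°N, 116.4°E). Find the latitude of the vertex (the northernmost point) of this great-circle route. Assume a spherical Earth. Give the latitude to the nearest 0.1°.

≈ 63.5°N

The great circle lies in the plane with unit normal n̂ = (p₁ × p₂)/|p₁ × p₂|.
Here n̂_z ≈ +0.446; the vertex latitude is φ_max = arccos|n̂_z| ≈ 63.5°.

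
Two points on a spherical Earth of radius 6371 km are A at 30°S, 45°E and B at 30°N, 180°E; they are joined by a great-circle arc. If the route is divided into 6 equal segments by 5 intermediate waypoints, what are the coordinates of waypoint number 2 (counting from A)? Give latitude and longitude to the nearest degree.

≈ 12°S, 92°E

Write both endpoints as unit vectors p₁, p₂ with components (cos φ cos λ, cos φ sin λ, sin φ).
The central angle between the endpoints is δ = arccos(p₁·p₂) ≈ 2.466 rad (141.3°).
Interpolate at f = 2/6 with slerp weights a = sin((1−f)δ)/sin δ ≈ 1.595, b = sin(fδ)/sin δ ≈ 1.171.
p = a·p₁ + b·p₂ ≈ (-0.038, 0.977, -0.212); φ = arcsin(p_z) ≈ -12.22°, λ = atan2(p_y, p_x) ≈ 92.22°.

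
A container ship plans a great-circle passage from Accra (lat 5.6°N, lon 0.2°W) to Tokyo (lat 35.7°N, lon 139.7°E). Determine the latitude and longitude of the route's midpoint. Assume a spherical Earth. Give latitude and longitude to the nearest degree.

≈ lat 47°N, lon 54°E

The haversine formula gives a central angle δ ≈ 2.167 rad (124.1°) between the endpoints.
Interpolate at f = 1/2 with slerp weights a = sin((1−f)δ)/sin δ ≈ 1.068, b = sin(fδ)/sin δ ≈ 1.068.
p = a·p₁ + b·p₂ ≈ (0.401, 0.557, 0.727); φ = arcsin(p_z) ≈ 46.65°, λ = atan2(p_y, p_x) ≈ 54.23°.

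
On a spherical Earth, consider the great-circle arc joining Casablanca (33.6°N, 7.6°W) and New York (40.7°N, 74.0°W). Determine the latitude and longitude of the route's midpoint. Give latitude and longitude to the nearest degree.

Convert each endpoint to a unit vector on the sphere (x = cos φ cos λ, y = cos φ sin λ, z = sin φ).
The central angle between the endpoints is δ = arccos(p₁·p₂) ≈ 0.910 rad (52.1°).
Interpolate at f = 1/2 with slerp weights a = sin((1−f)δ)/sin δ ≈ 0.557, b = sin(fδ)/sin δ ≈ 0.557.
p = a·p₁ + b·p₂ ≈ (0.576, -0.467, 0.671); φ = arcsin(p_z) ≈ 42.15°, λ = atan2(p_y, p_x) ≈ -39.04°.

≈ 42°N, 39°W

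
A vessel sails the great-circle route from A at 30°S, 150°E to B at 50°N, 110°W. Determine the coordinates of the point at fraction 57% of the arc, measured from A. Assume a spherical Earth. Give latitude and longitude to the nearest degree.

Convert each endpoint to a unit vector on the sphere (x = cos φ cos λ, y = cos φ sin λ, z = sin φ).
The central angle between the endpoints is δ = arccos(p₁·p₂) ≈ 2.071 rad (118.7°).
Interpolate at f = 0.57 with slerp weights a = sin((1−f)δ)/sin δ ≈ 0.886, b = sin(fδ)/sin δ ≈ 1.054.
p = a·p₁ + b·p₂ ≈ (-0.896, -0.253, 0.364); φ = arcsin(p_z) ≈ 21.37°, λ = atan2(p_y, p_x) ≈ -164.24°.

≈ 21°N, 164°W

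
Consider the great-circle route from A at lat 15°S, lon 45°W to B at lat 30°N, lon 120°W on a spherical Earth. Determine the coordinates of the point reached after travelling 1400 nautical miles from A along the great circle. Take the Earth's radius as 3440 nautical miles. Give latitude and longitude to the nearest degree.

≈ lat 2°S, lon 64°W

From cos δ = sin φ₁ sin φ₂ + cos φ₁ cos φ₂ cos Δλ, the central angle is δ ≈ 1.484 rad (85.0°). The total great-circle distance is δ·R ≈ 1.484 × 3440 ≈ 5104 nmi, so the target fraction is f = 1400/5104 ≈ 0.274.
Interpolate at f ≈ 0.274 with slerp weights a = sin((1−f)δ)/sin δ ≈ 0.884, b = sin(fδ)/sin δ ≈ 0.397.
p = a·p₁ + b·p₂ ≈ (0.432, -0.902, -0.030); φ = arcsin(p_z) ≈ -1.72°, λ = atan2(p_y, p_x) ≈ -64.42°.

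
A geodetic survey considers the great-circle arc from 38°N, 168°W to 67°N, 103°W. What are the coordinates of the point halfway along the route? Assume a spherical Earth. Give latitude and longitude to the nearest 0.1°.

≈ 56.5°N, 147.6°W

The haversine formula gives a central angle δ ≈ 0.800 rad (45.8°) between the endpoints.
Interpolate at f = 1/2 with slerp weights a = sin((1−f)δ)/sin δ ≈ 0.543, b = sin(fδ)/sin δ ≈ 0.543.
p = a·p₁ + b·p₂ ≈ (-0.466, -0.296, 0.834); φ = arcsin(p_z) ≈ 56.50°, λ = atan2(p_y, p_x) ≈ -147.62°.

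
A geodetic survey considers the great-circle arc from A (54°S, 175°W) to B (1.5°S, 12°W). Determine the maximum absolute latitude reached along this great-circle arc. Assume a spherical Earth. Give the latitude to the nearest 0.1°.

≈ 78.2°S

The great circle lies in the plane with unit normal n̂ = (p₁ × p₂)/|p₁ × p₂|.
Here n̂_z ≈ +0.204; the vertex latitude is φ_max = arccos|n̂_z| ≈ 78.2°.
Check via Clairaut: cos φ_max = |cos φ₁| · sin C = cos(54.0°)·sin(159.7°) ≈ 0.204, again giving ≈ 78.2°.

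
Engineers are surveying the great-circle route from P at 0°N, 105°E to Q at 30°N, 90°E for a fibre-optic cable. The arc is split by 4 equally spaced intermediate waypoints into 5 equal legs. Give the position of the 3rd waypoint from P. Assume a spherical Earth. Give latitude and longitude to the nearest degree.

≈ 18°N, 97°E

Convert each endpoint to a unit vector on the sphere (x = cos φ cos λ, y = cos φ sin λ, z = sin φ).
The central angle between the endpoints is δ = arccos(p₁·p₂) ≈ 0.580 rad (33.2°).
Interpolate at f = 3/5 with slerp weights a = sin((1−f)δ)/sin δ ≈ 0.420, b = sin(fδ)/sin δ ≈ 0.622.
p = a·p₁ + b·p₂ ≈ (-0.109, 0.944, 0.311); φ = arcsin(p_z) ≈ 18.13°, λ = atan2(p_y, p_x) ≈ 96.56°.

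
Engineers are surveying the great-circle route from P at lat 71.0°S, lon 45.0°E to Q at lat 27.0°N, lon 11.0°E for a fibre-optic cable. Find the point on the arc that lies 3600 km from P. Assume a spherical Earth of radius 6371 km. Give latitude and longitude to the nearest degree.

From cos δ = sin φ₁ sin φ₂ + cos φ₁ cos φ₂ cos Δλ, the central angle is δ ≈ 1.761 rad (100.9°). The total great-circle distance is δ·R ≈ 1.761 × 6371 ≈ 11217 km, so the target fraction is f = 3600/11217 ≈ 0.321.
Interpolate at f ≈ 0.321 with slerp weights a = sin((1−f)δ)/sin δ ≈ 0.947, b = sin(fδ)/sin δ ≈ 0.545.
p = a·p₁ + b·p₂ ≈ (0.695, 0.311, -0.648); φ = arcsin(p_z) ≈ -40.41°, λ = atan2(p_y, p_x) ≈ 24.09°.

≈ lat 40°S, lon 24°E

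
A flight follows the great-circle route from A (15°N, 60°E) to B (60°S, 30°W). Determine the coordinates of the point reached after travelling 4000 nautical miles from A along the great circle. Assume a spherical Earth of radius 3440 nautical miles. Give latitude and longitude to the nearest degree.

≈ (41°S, 21°E)

Convert each endpoint to a unit vector on the sphere (x = cos φ cos λ, y = cos φ sin λ, z = sin φ).
The central angle between the endpoints is δ = arccos(p₁·p₂) ≈ 1.797 rad (103.0°). The total great-circle distance is δ·R ≈ 1.797 × 3440 ≈ 6181 nmi, so the target fraction is f = 4000/6181 ≈ 0.647.
Interpolate at f ≈ 0.647 with slerp weights a = sin((1−f)δ)/sin δ ≈ 0.608, b = sin(fδ)/sin δ ≈ 0.942.
p = a·p₁ + b·p₂ ≈ (0.701, 0.273, -0.658); φ = arcsin(p_z) ≈ -41.17°, λ = atan2(p_y, p_x) ≈ 21.27°.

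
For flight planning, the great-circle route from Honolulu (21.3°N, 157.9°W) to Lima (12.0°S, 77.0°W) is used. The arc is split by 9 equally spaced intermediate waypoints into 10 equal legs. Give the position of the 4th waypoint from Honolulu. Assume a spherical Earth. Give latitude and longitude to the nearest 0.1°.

≈ 9.7°N, 124.2°W

Write both endpoints as unit vectors p₁, p₂ with components (cos φ cos λ, cos φ sin λ, sin φ).
The central angle between the endpoints is δ = arccos(p₁·p₂) ≈ 1.502 rad (86.1°).
Interpolate at f = 4/10 with slerp weights a = sin((1−f)δ)/sin δ ≈ 0.786, b = sin(fδ)/sin δ ≈ 0.567.
p = a·p₁ + b·p₂ ≈ (-0.554, -0.816, 0.168); φ = arcsin(p_z) ≈ 9.65°, λ = atan2(p_y, p_x) ≈ -124.18°.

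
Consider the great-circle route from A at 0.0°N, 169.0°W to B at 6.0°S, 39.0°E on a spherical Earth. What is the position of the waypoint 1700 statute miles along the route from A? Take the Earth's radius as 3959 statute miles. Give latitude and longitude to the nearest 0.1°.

≈ 5.2°S, 166.9°E

The haversine formula gives a central angle δ ≈ 2.643 rad (151.4°) between the endpoints. The total great-circle distance is δ·R ≈ 2.643 × 3959 ≈ 10462 mi, so the target fraction is f = 1700/10462 ≈ 0.162.
Interpolate at f ≈ 0.162 with slerp weights a = sin((1−f)δ)/sin δ ≈ 1.673, b = sin(fδ)/sin δ ≈ 0.870.
p = a·p₁ + b·p₂ ≈ (-0.970, 0.225, -0.091); φ = arcsin(p_z) ≈ -5.22°, λ = atan2(p_y, p_x) ≈ 166.92°.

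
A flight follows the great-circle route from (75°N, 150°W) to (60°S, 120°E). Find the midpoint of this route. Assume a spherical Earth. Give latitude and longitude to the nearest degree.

≈ (10°N, 147°E)

Convert each endpoint to a unit vector on the sphere (x = cos φ cos λ, y = cos φ sin λ, z = sin φ).
The central angle between the endpoints is δ = arccos(p₁·p₂) ≈ 2.562 rad (146.8°).
Interpolate at f = 1/2 with slerp weights a = sin((1−f)δ)/sin δ ≈ 1.749, b = sin(fδ)/sin δ ≈ 1.749.
p = a·p₁ + b·p₂ ≈ (-0.829, 0.531, 0.175); φ = arcsin(p_z) ≈ 10.06°, λ = atan2(p_y, p_x) ≈ 147.37°.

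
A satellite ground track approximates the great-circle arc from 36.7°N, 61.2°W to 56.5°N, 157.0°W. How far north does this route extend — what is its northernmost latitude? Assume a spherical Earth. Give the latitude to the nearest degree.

The great circle lies in the plane with unit normal n̂ = (p₁ × p₂)/|p₁ × p₂|.
Here n̂_z ≈ -0.494; the vertex latitude is φ_max = arccos|n̂_z| ≈ 60.4°.
Check via Clairaut: cos φ_max = |cos φ₁| · sin C = cos(36.7°)·sin(38.0°) ≈ 0.494, again giving ≈ 60.4°.

≈ 60°N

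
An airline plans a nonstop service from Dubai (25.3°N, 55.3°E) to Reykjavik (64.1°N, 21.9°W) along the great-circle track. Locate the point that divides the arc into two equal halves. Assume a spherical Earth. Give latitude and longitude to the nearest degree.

≈ 51°N, 32°E

Write both endpoints as unit vectors p₁, p₂ with components (cos φ cos λ, cos φ sin λ, sin φ).
The central angle between the endpoints is δ = arccos(p₁·p₂) ≈ 1.079 rad (61.8°).
Interpolate at f = 1/2 with slerp weights a = sin((1−f)δ)/sin δ ≈ 0.583, b = sin(fδ)/sin δ ≈ 0.583.
p = a·p₁ + b·p₂ ≈ (0.536, 0.338, 0.773); φ = arcsin(p_z) ≈ 50.66°, λ = atan2(p_y, p_x) ≈ 32.25°.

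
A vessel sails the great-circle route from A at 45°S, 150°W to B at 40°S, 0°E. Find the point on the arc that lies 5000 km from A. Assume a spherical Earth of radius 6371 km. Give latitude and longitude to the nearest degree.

≈ 74°S, 68°W

Convert each endpoint to a unit vector on the sphere (x = cos φ cos λ, y = cos φ sin λ, z = sin φ).
The central angle between the endpoints is δ = arccos(p₁·p₂) ≈ 1.585 rad (90.8°). The total great-circle distance is δ·R ≈ 1.585 × 6371 ≈ 10100 km, so the target fraction is f = 5000/10100 ≈ 0.495.
Interpolate at f ≈ 0.495 with slerp weights a = sin((1−f)δ)/sin δ ≈ 0.718, b = sin(fδ)/sin δ ≈ 0.707.
p = a·p₁ + b·p₂ ≈ (0.102, -0.254, -0.962); φ = arcsin(p_z) ≈ -74.13°, λ = atan2(p_y, p_x) ≈ -68.14°.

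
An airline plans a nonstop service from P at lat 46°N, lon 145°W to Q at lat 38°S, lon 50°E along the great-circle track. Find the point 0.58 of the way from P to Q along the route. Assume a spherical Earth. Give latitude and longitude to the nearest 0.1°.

The haversine formula gives a central angle δ ≈ 2.903 rad (166.3°) between the endpoints.
Interpolate at f = 0.58 with slerp weights a = sin((1−f)δ)/sin δ ≈ 3.969, b = sin(fδ)/sin δ ≈ 4.200.
p = a·p₁ + b·p₂ ≈ (-0.131, 0.954, 0.269); φ = arcsin(p_z) ≈ 15.59°, λ = atan2(p_y, p_x) ≈ 97.80°.

≈ lat 15.6°N, lon 97.8°E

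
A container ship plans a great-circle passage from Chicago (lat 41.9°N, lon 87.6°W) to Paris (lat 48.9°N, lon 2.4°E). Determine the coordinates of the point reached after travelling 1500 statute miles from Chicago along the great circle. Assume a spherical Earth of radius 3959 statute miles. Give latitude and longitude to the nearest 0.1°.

≈ lat 53.1°N, lon 59.7°W

Write both endpoints as unit vectors p₁, p₂ with components (cos φ cos λ, cos φ sin λ, sin φ).
The central angle between the endpoints is δ = arccos(p₁·p₂) ≈ 1.043 rad (59.8°). The total great-circle distance is δ·R ≈ 1.043 × 3959 ≈ 4131 mi, so the target fraction is f = 1500/4131 ≈ 0.363.
Interpolate at f ≈ 0.363 with slerp weights a = sin((1−f)δ)/sin δ ≈ 0.714, b = sin(fδ)/sin δ ≈ 0.428.
p = a·p₁ + b·p₂ ≈ (0.303, -0.519, 0.799); φ = arcsin(p_z) ≈ 53.05°, λ = atan2(p_y, p_x) ≈ -59.69°.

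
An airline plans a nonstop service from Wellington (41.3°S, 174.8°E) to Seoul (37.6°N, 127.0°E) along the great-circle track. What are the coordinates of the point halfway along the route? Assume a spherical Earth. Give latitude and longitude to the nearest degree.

Write both endpoints as unit vectors p₁, p₂ with components (cos φ cos λ, cos φ sin λ, sin φ).
The central angle between the endpoints is δ = arccos(p₁·p₂) ≈ 1.574 rad (90.2°).
Interpolate at f = 1/2 with slerp weights a = sin((1−f)δ)/sin δ ≈ 0.708, b = sin(fδ)/sin δ ≈ 0.708.
p = a·p₁ + b·p₂ ≈ (-0.867, 0.496, -0.035); φ = arcsin(p_z) ≈ -2.02°, λ = atan2(p_y, p_x) ≈ 150.23°.

≈ 2°S, 150°E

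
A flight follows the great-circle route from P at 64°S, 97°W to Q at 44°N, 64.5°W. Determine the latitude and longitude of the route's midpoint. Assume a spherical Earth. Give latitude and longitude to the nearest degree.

≈ 10°S, 77°W

Convert each endpoint to a unit vector on the sphere (x = cos φ cos λ, y = cos φ sin λ, z = sin φ).
The central angle between the endpoints is δ = arccos(p₁·p₂) ≈ 1.937 rad (111.0°).
Interpolate at f = 1/2 with slerp weights a = sin((1−f)δ)/sin δ ≈ 0.883, b = sin(fδ)/sin δ ≈ 0.883.
p = a·p₁ + b·p₂ ≈ (0.226, -0.957, -0.180); φ = arcsin(p_z) ≈ -10.38°, λ = atan2(p_y, p_x) ≈ -76.70°.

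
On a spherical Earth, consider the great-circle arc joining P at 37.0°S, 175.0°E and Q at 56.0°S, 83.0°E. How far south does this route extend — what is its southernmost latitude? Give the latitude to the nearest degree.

The great circle lies in the plane with unit normal n̂ = (p₁ × p₂)/|p₁ × p₂|.
Here n̂_z ≈ -0.510; the vertex latitude is φ_max = arccos|n̂_z| ≈ 59.3°.
Check via Clairaut: cos φ_max = |cos φ₁| · sin C = cos(37.0°)·sin(140.3°) ≈ 0.510, again giving ≈ 59.3°.

≈ 59°S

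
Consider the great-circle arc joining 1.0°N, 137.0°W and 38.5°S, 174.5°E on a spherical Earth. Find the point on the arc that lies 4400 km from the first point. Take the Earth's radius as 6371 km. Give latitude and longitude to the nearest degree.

From cos δ = sin φ₁ sin φ₂ + cos φ₁ cos φ₂ cos Δλ, the central angle is δ ≈ 1.038 rad (59.5°). The total great-circle distance is δ·R ≈ 1.038 × 6371 ≈ 6615 km, so the target fraction is f = 4400/6615 ≈ 0.665.
Interpolate at f ≈ 0.665 with slerp weights a = sin((1−f)δ)/sin δ ≈ 0.396, b = sin(fδ)/sin δ ≈ 0.739.
p = a·p₁ + b·p₂ ≈ (-0.865, -0.214, -0.453); φ = arcsin(p_z) ≈ -26.96°, λ = atan2(p_y, p_x) ≈ -166.09°.

≈ 27°S, 166°W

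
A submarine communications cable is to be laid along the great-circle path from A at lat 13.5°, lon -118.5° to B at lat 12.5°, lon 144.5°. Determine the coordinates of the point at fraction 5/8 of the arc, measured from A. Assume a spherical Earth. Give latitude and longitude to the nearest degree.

≈ lat 19°, lon 180°

Write both endpoints as unit vectors p₁, p₂ with components (cos φ cos λ, cos φ sin λ, sin φ).
The central angle between the endpoints is δ = arccos(p₁·p₂) ≈ 1.636 rad (93.7°).
Interpolate at f = 5/8 with slerp weights a = sin((1−f)δ)/sin δ ≈ 0.577, b = sin(fδ)/sin δ ≈ 0.855.
p = a·p₁ + b·p₂ ≈ (-0.947, -0.008, 0.320); φ = arcsin(p_z) ≈ 18.65°, λ = atan2(p_y, p_x) ≈ -179.51°.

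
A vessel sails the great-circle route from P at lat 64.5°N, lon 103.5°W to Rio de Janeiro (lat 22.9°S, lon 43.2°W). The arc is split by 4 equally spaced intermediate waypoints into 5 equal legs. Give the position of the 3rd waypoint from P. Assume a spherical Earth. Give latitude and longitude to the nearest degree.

≈ lat 14°N, lon 58°W

Write both endpoints as unit vectors p₁, p₂ with components (cos φ cos λ, cos φ sin λ, sin φ).
The central angle between the endpoints is δ = arccos(p₁·p₂) ≈ 1.726 rad (98.9°).
Interpolate at f = 3/5 with slerp weights a = sin((1−f)δ)/sin δ ≈ 0.645, b = sin(fδ)/sin δ ≈ 0.871.
p = a·p₁ + b·p₂ ≈ (0.520, -0.819, 0.243); φ = arcsin(p_z) ≈ 14.07°, λ = atan2(p_y, p_x) ≈ -57.59°.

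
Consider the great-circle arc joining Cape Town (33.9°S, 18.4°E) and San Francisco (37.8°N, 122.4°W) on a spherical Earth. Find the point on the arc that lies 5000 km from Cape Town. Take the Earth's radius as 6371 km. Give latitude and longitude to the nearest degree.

Write both endpoints as unit vectors p₁, p₂ with components (cos φ cos λ, cos φ sin λ, sin φ).
The central angle between the endpoints is δ = arccos(p₁·p₂) ≈ 2.587 rad (148.2°). The total great-circle distance is δ·R ≈ 2.587 × 6371 ≈ 16481 km, so the target fraction is f = 5000/16481 ≈ 0.303.
Interpolate at f ≈ 0.303 with slerp weights a = sin((1−f)δ)/sin δ ≈ 1.848, b = sin(fδ)/sin δ ≈ 1.342.
p = a·p₁ + b·p₂ ≈ (0.887, -0.411, -0.208); φ = arcsin(p_z) ≈ -12.03°, λ = atan2(p_y, p_x) ≈ -24.85°.

≈ (12°S, 25°W)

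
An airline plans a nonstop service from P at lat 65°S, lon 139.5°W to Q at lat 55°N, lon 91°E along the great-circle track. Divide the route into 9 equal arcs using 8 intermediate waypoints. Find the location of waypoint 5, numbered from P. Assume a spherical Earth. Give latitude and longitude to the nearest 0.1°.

≈ lat 3.3°S, lon 134.3°E

Convert each endpoint to a unit vector on the sphere (x = cos φ cos λ, y = cos φ sin λ, z = sin φ).
The central angle between the endpoints is δ = arccos(p₁·p₂) ≈ 2.683 rad (153.7°).
Interpolate at f = 5/9 with slerp weights a = sin((1−f)δ)/sin δ ≈ 2.098, b = sin(fδ)/sin δ ≈ 2.251.
p = a·p₁ + b·p₂ ≈ (-0.697, 0.715, -0.058); φ = arcsin(p_z) ≈ -3.32°, λ = atan2(p_y, p_x) ≈ 134.27°.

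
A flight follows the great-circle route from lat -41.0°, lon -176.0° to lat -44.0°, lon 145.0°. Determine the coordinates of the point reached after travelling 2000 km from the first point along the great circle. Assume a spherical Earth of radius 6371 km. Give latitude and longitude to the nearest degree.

≈ lat -44°, lon 160°

Convert each endpoint to a unit vector on the sphere (x = cos φ cos λ, y = cos φ sin λ, z = sin φ).
The central angle between the endpoints is δ = arccos(p₁·p₂) ≈ 0.500 rad (28.6°). The total great-circle distance is δ·R ≈ 0.500 × 6371 ≈ 3185 km, so the target fraction is f = 2000/3185 ≈ 0.628.
Interpolate at f ≈ 0.628 with slerp weights a = sin((1−f)δ)/sin δ ≈ 0.386, b = sin(fδ)/sin δ ≈ 0.644.
p = a·p₁ + b·p₂ ≈ (-0.670, 0.246, -0.701); φ = arcsin(p_z) ≈ -44.47°, λ = atan2(p_y, p_x) ≈ 159.88°.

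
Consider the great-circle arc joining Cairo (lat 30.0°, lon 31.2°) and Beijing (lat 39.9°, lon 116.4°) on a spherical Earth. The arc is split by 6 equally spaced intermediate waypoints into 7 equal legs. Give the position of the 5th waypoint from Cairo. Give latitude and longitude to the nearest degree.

Convert each endpoint to a unit vector on the sphere (x = cos φ cos λ, y = cos φ sin λ, z = sin φ).
The central angle between the endpoints is δ = arccos(p₁·p₂) ≈ 1.185 rad (67.9°).
Interpolate at f = 5/7 with slerp weights a = sin((1−f)δ)/sin δ ≈ 0.358, b = sin(fδ)/sin δ ≈ 0.808.
p = a·p₁ + b·p₂ ≈ (-0.010, 0.716, 0.698); φ = arcsin(p_z) ≈ 44.25°, λ = atan2(p_y, p_x) ≈ 90.81°.

≈ lat 44°, lon 91°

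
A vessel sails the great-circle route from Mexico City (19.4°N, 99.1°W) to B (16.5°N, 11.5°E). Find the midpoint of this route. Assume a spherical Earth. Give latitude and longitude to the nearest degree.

≈ (30°N, 43°W)

Convert each endpoint to a unit vector on the sphere (x = cos φ cos λ, y = cos φ sin λ, z = sin φ).
The central angle between the endpoints is δ = arccos(p₁·p₂) ≈ 1.797 rad (102.9°).
Interpolate at f = 1/2 with slerp weights a = sin((1−f)δ)/sin δ ≈ 0.803, b = sin(fδ)/sin δ ≈ 0.803.
p = a·p₁ + b·p₂ ≈ (0.634, -0.594, 0.495); φ = arcsin(p_z) ≈ 29.64°, λ = atan2(p_y, p_x) ≈ -43.12°.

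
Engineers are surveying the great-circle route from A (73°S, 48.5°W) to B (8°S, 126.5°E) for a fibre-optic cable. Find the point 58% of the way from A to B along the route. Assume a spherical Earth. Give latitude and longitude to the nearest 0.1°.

≈ (49.5°S, 125.0°E)

Convert each endpoint to a unit vector on the sphere (x = cos φ cos λ, y = cos φ sin λ, z = sin φ).
The central angle between the endpoints is δ = arccos(p₁·p₂) ≈ 1.727 rad (98.9°).
Interpolate at f = 0.58 with slerp weights a = sin((1−f)δ)/sin δ ≈ 0.671, b = sin(fδ)/sin δ ≈ 0.853.
p = a·p₁ + b·p₂ ≈ (-0.372, 0.532, -0.761); φ = arcsin(p_z) ≈ -49.53°, λ = atan2(p_y, p_x) ≈ 124.99°.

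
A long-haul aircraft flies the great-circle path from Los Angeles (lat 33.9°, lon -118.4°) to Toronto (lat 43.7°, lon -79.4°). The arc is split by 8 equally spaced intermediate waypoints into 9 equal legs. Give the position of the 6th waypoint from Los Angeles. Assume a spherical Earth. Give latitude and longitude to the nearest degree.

≈ lat 42°, lon -94°

Convert each endpoint to a unit vector on the sphere (x = cos φ cos λ, y = cos φ sin λ, z = sin φ).
The central angle between the endpoints is δ = arccos(p₁·p₂) ≈ 0.552 rad (31.6°).
Interpolate at f = 6/9 with slerp weights a = sin((1−f)δ)/sin δ ≈ 0.349, b = sin(fδ)/sin δ ≈ 0.686.
p = a·p₁ + b·p₂ ≈ (-0.046, -0.742, 0.669); φ = arcsin(p_z) ≈ 41.95°, λ = atan2(p_y, p_x) ≈ -93.58°.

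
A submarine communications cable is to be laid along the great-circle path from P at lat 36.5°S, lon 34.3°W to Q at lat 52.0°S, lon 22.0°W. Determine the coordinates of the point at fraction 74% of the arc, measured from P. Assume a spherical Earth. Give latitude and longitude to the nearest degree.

≈ lat 48°S, lon 26°W

Write both endpoints as unit vectors p₁, p₂ with components (cos φ cos λ, cos φ sin λ, sin φ).
The central angle between the endpoints is δ = arccos(p₁·p₂) ≈ 0.310 rad (17.8°).
Interpolate at f = 0.74 with slerp weights a = sin((1−f)δ)/sin δ ≈ 0.264, b = sin(fδ)/sin δ ≈ 0.745.
p = a·p₁ + b·p₂ ≈ (0.601, -0.291, -0.744); φ = arcsin(p_z) ≈ -48.11°, λ = atan2(p_y, p_x) ≈ -25.88°.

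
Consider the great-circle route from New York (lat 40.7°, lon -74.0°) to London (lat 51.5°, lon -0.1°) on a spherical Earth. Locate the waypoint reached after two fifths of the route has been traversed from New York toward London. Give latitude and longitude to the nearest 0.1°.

≈ lat 50.8°, lon -49.0°

Write both endpoints as unit vectors p₁, p₂ with components (cos φ cos λ, cos φ sin λ, sin φ).
The central angle between the endpoints is δ = arccos(p₁·p₂) ≈ 0.875 rad (50.1°).
Interpolate at f = 2/5 with slerp weights a = sin((1−f)δ)/sin δ ≈ 0.653, b = sin(fδ)/sin δ ≈ 0.447.
p = a·p₁ + b·p₂ ≈ (0.415, -0.476, 0.775); φ = arcsin(p_z) ≈ 50.84°, λ = atan2(p_y, p_x) ≈ -48.97°.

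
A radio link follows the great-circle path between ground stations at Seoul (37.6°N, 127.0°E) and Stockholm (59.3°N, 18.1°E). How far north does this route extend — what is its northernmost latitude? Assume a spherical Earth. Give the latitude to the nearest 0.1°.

≈ 65.4°N

The great circle lies in the plane with unit normal n̂ = (p₁ × p₂)/|p₁ × p₂|.
Here n̂_z ≈ -0.416; the vertex latitude is φ_max = arccos|n̂_z| ≈ 65.4°.
Check via Clairaut: cos φ_max = |cos φ₁| · sin C = cos(37.6°)·sin(31.7°) ≈ 0.416, again giving ≈ 65.4°.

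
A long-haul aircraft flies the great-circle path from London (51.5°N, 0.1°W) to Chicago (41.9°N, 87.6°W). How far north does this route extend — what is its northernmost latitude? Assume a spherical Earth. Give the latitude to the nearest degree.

≈ 57°N

The great circle lies in the plane with unit normal n̂ = (p₁ × p₂)/|p₁ × p₂|.
Here n̂_z ≈ -0.551; the vertex latitude is φ_max = arccos|n̂_z| ≈ 56.6°.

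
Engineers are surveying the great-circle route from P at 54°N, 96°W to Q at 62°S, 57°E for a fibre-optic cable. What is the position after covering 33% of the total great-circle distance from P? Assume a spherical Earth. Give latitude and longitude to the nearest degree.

≈ 10°N, 57°W

From cos δ = sin φ₁ sin φ₂ + cos φ₁ cos φ₂ cos Δλ, the central angle is δ ≈ 2.858 rad (163.8°).
Interpolate at f = 0.33 with slerp weights a = sin((1−f)δ)/sin δ ≈ 3.370, b = sin(fδ)/sin δ ≈ 2.898.
p = a·p₁ + b·p₂ ≈ (0.534, -0.829, 0.167); φ = arcsin(p_z) ≈ 9.64°, λ = atan2(p_y, p_x) ≈ -57.21°.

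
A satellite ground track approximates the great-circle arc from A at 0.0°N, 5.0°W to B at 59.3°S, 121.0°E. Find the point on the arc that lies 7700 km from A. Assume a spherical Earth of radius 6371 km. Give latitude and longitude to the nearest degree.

≈ 57°S, 44°E

Convert each endpoint to a unit vector on the sphere (x = cos φ cos λ, y = cos φ sin λ, z = sin φ).
The central angle between the endpoints is δ = arccos(p₁·p₂) ≈ 1.876 rad (107.5°). The total great-circle distance is δ·R ≈ 1.876 × 6371 ≈ 11949 km, so the target fraction is f = 7700/11949 ≈ 0.644.
Interpolate at f ≈ 0.644 with slerp weights a = sin((1−f)δ)/sin δ ≈ 0.649, b = sin(fδ)/sin δ ≈ 0.980.
p = a·p₁ + b·p₂ ≈ (0.388, 0.372, -0.843); φ = arcsin(p_z) ≈ -57.45°, λ = atan2(p_y, p_x) ≈ 43.81°.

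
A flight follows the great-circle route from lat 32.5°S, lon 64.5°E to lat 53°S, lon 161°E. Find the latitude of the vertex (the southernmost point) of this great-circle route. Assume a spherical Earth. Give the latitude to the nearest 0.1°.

The great circle lies in the plane with unit normal n̂ = (p₁ × p₂)/|p₁ × p₂|.
Here n̂_z ≈ +0.543; the vertex latitude is φ_max = arccos|n̂_z| ≈ 57.1°.
Check via Clairaut: cos φ_max = |cos φ₁| · sin C = cos(32.5°)·sin(139.9°) ≈ 0.543, again giving ≈ 57.1°.

≈ 57.1°S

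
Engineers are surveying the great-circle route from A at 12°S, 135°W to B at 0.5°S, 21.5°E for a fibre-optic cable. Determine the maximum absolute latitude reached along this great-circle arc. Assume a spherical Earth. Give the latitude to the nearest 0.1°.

The great circle lies in the plane with unit normal n̂ = (p₁ × p₂)/|p₁ × p₂|.
Here n̂_z ≈ +0.875; the vertex latitude is φ_max = arccos|n̂_z| ≈ 29.0°.
Check via Clairaut: cos φ_max = |cos φ₁| · sin C = cos(12.0°)·sin(116.5°) ≈ 0.875, again giving ≈ 29.0°.

≈ 29.0°S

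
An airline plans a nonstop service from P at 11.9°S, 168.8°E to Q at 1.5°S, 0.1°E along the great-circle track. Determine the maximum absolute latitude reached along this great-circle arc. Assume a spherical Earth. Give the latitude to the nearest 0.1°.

The great circle lies in the plane with unit normal n̂ = (p₁ × p₂)/|p₁ × p₂|.
Here n̂_z ≈ -0.638; the vertex latitude is φ_max = arccos|n̂_z| ≈ 50.4°.
Check via Clairaut: cos φ_max = |cos φ₁| · sin C = cos(11.9°)·sin(139.3°) ≈ 0.638, again giving ≈ 50.4°.

≈ 50.4°S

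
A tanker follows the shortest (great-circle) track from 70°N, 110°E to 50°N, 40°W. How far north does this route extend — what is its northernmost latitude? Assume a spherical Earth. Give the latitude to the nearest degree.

≈ 83°N

The great circle lies in the plane with unit normal n̂ = (p₁ × p₂)/|p₁ × p₂|.
Here n̂_z ≈ -0.130; the vertex latitude is φ_max = arccos|n̂_z| ≈ 82.6°.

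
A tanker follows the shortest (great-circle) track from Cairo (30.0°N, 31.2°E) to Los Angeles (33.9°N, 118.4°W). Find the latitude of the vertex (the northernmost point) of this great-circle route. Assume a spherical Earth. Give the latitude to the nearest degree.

The great circle lies in the plane with unit normal n̂ = (p₁ × p₂)/|p₁ × p₂|.
Here n̂_z ≈ -0.387; the vertex latitude is φ_max = arccos|n̂_z| ≈ 67.2°.

≈ 67°N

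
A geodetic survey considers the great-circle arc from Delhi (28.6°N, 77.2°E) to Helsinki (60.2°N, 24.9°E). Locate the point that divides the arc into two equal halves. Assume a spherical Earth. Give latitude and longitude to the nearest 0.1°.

Convert each endpoint to a unit vector on the sphere (x = cos φ cos λ, y = cos φ sin λ, z = sin φ).
The central angle between the endpoints is δ = arccos(p₁·p₂) ≈ 0.820 rad (47.0°).
Interpolate at f = 1/2 with slerp weights a = sin((1−f)δ)/sin δ ≈ 0.545, b = sin(fδ)/sin δ ≈ 0.545.
p = a·p₁ + b·p₂ ≈ (0.352, 0.581, 0.734); φ = arcsin(p_z) ≈ 47.23°, λ = atan2(p_y, p_x) ≈ 58.80°.

≈ (47.2°N, 58.8°E)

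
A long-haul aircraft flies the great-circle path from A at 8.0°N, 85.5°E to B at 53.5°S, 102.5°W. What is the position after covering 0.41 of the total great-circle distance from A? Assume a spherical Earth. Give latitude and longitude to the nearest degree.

≈ 47°S, 93°E

Convert each endpoint to a unit vector on the sphere (x = cos φ cos λ, y = cos φ sin λ, z = sin φ).
The central angle between the endpoints is δ = arccos(p₁·p₂) ≈ 2.339 rad (134.0°).
Interpolate at f = 0.41 with slerp weights a = sin((1−f)δ)/sin δ ≈ 1.366, b = sin(fδ)/sin δ ≈ 1.139.
p = a·p₁ + b·p₂ ≈ (-0.041, 0.687, -0.725); φ = arcsin(p_z) ≈ -46.51°, λ = atan2(p_y, p_x) ≈ 93.37°.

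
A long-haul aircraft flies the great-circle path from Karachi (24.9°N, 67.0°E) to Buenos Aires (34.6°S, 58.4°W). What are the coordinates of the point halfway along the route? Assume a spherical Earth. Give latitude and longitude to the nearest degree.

≈ 10°S, 10°E

The haversine formula gives a central angle δ ≈ 2.307 rad (132.2°) between the endpoints.
Interpolate at f = 1/2 with slerp weights a = sin((1−f)δ)/sin δ ≈ 1.234, b = sin(fδ)/sin δ ≈ 1.234.
p = a·p₁ + b·p₂ ≈ (0.969, 0.165, -0.181); φ = arcsin(p_z) ≈ -10.44°, λ = atan2(p_y, p_x) ≈ 9.67°.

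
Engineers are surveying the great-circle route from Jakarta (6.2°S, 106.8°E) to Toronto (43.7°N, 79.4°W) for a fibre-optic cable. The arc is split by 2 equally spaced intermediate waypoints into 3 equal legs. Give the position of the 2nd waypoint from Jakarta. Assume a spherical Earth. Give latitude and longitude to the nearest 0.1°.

Write both endpoints as unit vectors p₁, p₂ with components (cos φ cos λ, cos φ sin λ, sin φ).
The central angle between the endpoints is δ = arccos(p₁·p₂) ≈ 2.480 rad (142.1°).
Interpolate at f = 2/3 with slerp weights a = sin((1−f)δ)/sin δ ≈ 1.198, b = sin(fδ)/sin δ ≈ 1.623.
p = a·p₁ + b·p₂ ≈ (-0.128, -0.013, 0.992); φ = arcsin(p_z) ≈ 82.58°, λ = atan2(p_y, p_x) ≈ -174.21°.

≈ 82.6°N, 174.2°W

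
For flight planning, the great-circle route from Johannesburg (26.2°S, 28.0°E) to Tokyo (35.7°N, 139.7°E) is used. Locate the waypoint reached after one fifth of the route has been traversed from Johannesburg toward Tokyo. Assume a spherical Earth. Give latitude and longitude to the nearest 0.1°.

≈ 13.4°S, 50.1°E

Write both endpoints as unit vectors p₁, p₂ with components (cos φ cos λ, cos φ sin λ, sin φ).
The central angle between the endpoints is δ = arccos(p₁·p₂) ≈ 2.126 rad (121.8°).
Interpolate at f = 1/5 with slerp weights a = sin((1−f)δ)/sin δ ≈ 1.167, b = sin(fδ)/sin δ ≈ 0.485.
p = a·p₁ + b·p₂ ≈ (0.624, 0.746, -0.232); φ = arcsin(p_z) ≈ -13.41°, λ = atan2(p_y, p_x) ≈ 50.12°.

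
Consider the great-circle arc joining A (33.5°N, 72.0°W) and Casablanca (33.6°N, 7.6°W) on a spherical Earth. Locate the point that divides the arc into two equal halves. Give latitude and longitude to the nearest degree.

≈ (38°N, 40°W)

From cos δ = sin φ₁ sin φ₂ + cos φ₁ cos φ₂ cos Δλ, the central angle is δ ≈ 0.920 rad (52.7°).
Interpolate at f = 1/2 with slerp weights a = sin((1−f)δ)/sin δ ≈ 0.558, b = sin(fδ)/sin δ ≈ 0.558.
p = a·p₁ + b·p₂ ≈ (0.605, -0.504, 0.617); φ = arcsin(p_z) ≈ 38.08°, λ = atan2(p_y, p_x) ≈ -39.82°.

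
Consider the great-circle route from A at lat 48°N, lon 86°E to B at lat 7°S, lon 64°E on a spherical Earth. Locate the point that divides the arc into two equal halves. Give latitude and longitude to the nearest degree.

The haversine formula gives a central angle δ ≈ 1.018 rad (58.3°) between the endpoints.
Interpolate at f = 1/2 with slerp weights a = sin((1−f)δ)/sin δ ≈ 0.573, b = sin(fδ)/sin δ ≈ 0.573.
p = a·p₁ + b·p₂ ≈ (0.276, 0.893, 0.356); φ = arcsin(p_z) ≈ 20.84°, λ = atan2(p_y, p_x) ≈ 72.83°.

≈ lat 21°N, lon 73°E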